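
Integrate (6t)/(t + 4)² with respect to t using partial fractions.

Decompose: α = 6, β = 6·(-4) + 0 = -24, so (6t)/(t + 4)² = 6/(t + 4) - 24/(t + 4)². Integrate: ∫ α/(t + 4) dt = 6 ln|(t + 4)|; ∫ β/(t + 4)² dt = 24/(t + 4). Sum: 6 ln|(t + 4)| + 24/(t + 4) + C


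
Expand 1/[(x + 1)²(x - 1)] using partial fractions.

Cover-up at x=1: C = 1/(1 + 1)² = 1/4. Cover-up at x=-1: B = 1/(-1 - 1) = -1/2. Comparing x² coeff: A = -C = -1/4
Result: (-1/4)/(x + 1) - (1/2)/(x + 1)² + (1/4)/(x - 1)


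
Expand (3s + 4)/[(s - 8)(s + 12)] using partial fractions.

At s=8: A = (3·8 + 4)/(8 + 12) = 7/5. At s=-12: B = (3·(-12) + 4)/(-12 - 8) = 8/5
Result: (7/5)/(s - 8) + (8/5)/(s + 12)


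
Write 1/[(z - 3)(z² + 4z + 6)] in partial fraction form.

Cover-up at z = 3: A = 1/(3² + 4·3 + 6) = 1/27. Then B = -A = -1/27, C = -A·(4 + 3) = -7/27
Result: (1/27)/(z - 3) - ((1/27)z + 7/27)/(z² + 4z + 6)


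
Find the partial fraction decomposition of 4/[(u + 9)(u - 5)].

4/(u + 9)(u - 5) = A/(u + 9) + B/(u - 5). A = 4/(-9 - 5) = -2/7, B = 4/(5 + 9) = 2/7
Result: (-2/7)/(u + 9) + (2/7)/(u - 5)


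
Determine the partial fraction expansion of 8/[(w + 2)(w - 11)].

8/(w + 2)(w - 11) = α/(w + 2) + β/(w - 11). α = 8/(-2 - 11) = -8/13, β = 8/(11 + 2) = 8/13
Result: (-8/13)/(w + 2) + (8/13)/(w - 11)


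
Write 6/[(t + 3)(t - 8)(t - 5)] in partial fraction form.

Using cover-up method: A = 3/44, B = 2/11, C = -1/4
Result: (3/44)/(t + 3) + (2/11)/(t - 8) - (1/4)/(t - 5)


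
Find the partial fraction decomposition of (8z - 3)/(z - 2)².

(8z - 3) = A(z - 2) + B. At z = 2: B = 8·2 - 3 = 13. Coeff of z: A = 8
Result: 8/(z - 2) + 13/(z - 2)²


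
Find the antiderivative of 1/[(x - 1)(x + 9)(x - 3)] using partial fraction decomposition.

Cover-up: A = -1/20, B = 1/120, C = 1/24. Decomposition: (-1/20)/(x - 1) + (1/120)/(x + 9) + (1/24)/(x - 3). Integrate each term: (-1/20) ln|(x - 1)| + (1/120) ln|(x + 9)| + (1/24) ln|(x - 3)| + C


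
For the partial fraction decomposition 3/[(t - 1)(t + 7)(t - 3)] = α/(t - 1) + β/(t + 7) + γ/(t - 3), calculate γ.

Cover-up at t = 3: γ = 3/[(3 - 1)(3 + 7)] = 3/[(2)(10)] = 3/20


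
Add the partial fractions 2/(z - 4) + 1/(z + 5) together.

Common denominator (z - 4)(z + 5). Numerator: 2(z + 5) + 1(z - 4) = (2z + 10) + (z - 4) = 3z + 6
Result: (3z + 6)/[(z - 4)(z + 5)]


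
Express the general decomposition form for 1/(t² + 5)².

Repeated quadratic factor: (αt + β)/(t² + 5) + (γt + δ)/(t² + 5)²


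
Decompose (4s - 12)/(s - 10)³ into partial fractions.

(4s - 12) = P(s - 10)² + Q(s - 10) + R. At s = 10: R = 4·10 - 12 = 28. Coefficients: P = 0, Q = 4
Result: 4/(s - 10)² + 28/(s - 10)³


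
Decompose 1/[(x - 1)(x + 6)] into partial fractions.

1/(x - 1)(x + 6) = A/(x - 1) + B/(x + 6). A = 1/(1 + 6) = 1/7, B = 1/(-6 - 1) = -1/7
Result: (1/7)/(x - 1) - (1/7)/(x + 6)


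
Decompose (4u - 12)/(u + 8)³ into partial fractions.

(4u - 12) = α(u + 8)² + β(u + 8) + γ. At u = -8: γ = 4·(-8) - 12 = -44. Coefficients: α = 0, β = 4
Result: 4/(u + 8)² - 44/(u + 8)³


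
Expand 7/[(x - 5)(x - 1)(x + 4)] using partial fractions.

Using cover-up method: α = 7/36, β = -7/20, γ = 7/45
Result: (7/36)/(x - 5) - (7/20)/(x - 1) + (7/45)/(x + 4)


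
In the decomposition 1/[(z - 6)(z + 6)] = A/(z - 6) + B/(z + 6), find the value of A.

Cover-up at z = 6: A = 1/(6 + 6) = 1/12


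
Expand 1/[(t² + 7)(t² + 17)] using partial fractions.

Coefficient matching gives α = γ = 0, β = 1/(17-7) = 1/10, δ = -β = -1/10
Result: (1/10)/(t² + 7) - (1/10)/(t² + 17)


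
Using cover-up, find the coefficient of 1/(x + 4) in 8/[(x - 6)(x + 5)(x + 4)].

Cover (x + 4), set x=-4: 8/[(-4 - 6)(-4 + 5)] = -4/5


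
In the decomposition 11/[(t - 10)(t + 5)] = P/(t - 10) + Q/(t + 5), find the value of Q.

Cover-up at t = -5: Q = 11/(-5 - 10) = -11/15


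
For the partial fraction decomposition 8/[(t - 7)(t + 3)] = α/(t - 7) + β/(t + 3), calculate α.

Cover-up at t = 7: α = 8/(7 + 3) = 8/10 = 4/5


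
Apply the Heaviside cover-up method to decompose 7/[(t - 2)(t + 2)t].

Cover (t - 2), t=2: P = 7/[(2 + 2)(2 - 0)] = 7/8. Cover (t + 2), t=-2: Q = 7/[(-2 - 2)(-2 - 0)] = 7/8. Cover t, t=0: R = 7/[(0 - 2)(0 + 2)] = -7/4.
Result: (7/8)/(t - 2) + (7/8)/(t + 2) - (7/4)/t


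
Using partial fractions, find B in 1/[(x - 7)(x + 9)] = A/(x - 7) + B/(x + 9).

Cover-up at x = -9: B = 1/(-9 - 7) = -1/16


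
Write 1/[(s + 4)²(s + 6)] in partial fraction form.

Cover-up at s=-6: γ = 1/(-6 + 4)² = 1/4. Cover-up at s=-4: β = 1/(-4 + 6) = 1/2. Comparing s² coeff: α = -γ = -1/4
Result: (-1/4)/(s + 4) + (1/2)/(s + 4)² + (1/4)/(s + 6)


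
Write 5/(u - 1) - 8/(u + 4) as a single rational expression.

Common denominator (u - 1)(u + 4). Numerator: 5(u + 4) - 8(u - 1) = (5u + 20) - (8u - 8) = -3u + 28
Result: (-3u + 28)/[(u - 1)(u + 4)]


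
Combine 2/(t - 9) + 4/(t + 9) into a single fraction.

Common denominator (t - 9)(t + 9). Numerator: 2(t + 9) + 4(t - 9) = (2t + 18) + (4t - 36) = 6t - 18
Result: (6t - 18)/[(t - 9)(t + 9)]


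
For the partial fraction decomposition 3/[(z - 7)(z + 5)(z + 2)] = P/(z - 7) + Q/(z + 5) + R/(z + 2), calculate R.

Cover-up at z = -2: R = 3/[(-2 - 7)(-2 + 5)] = 3/[(-9)(3)] = -3/27 = -1/9


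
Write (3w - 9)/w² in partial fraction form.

(3w - 9) = αw + β. At w = 0: β = 3·0 - 9 = -9. Coeff of w: α = 3
Result: 3/w - 9/w²


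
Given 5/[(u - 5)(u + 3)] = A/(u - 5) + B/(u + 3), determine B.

Cover-up at u = -3: B = 5/(-3 - 5) = -5/8


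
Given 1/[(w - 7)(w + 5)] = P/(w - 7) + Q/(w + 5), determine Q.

Cover-up at w = -5: Q = 1/(-5 - 7) = -1/12


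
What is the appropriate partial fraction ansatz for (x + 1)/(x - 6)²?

Repeated linear factor: P/(x - 6) + Q/(x - 6)²


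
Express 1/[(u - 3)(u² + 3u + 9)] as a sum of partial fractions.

Cover-up at u = 3: α = 1/(3² + 3·3 + 9) = 1/27. Then β = -α = -1/27, γ = -α·(3 + 3) = -2/9
Result: (1/27)/(u - 3) - ((1/27)u + 2/9)/(u² + 3u + 9)


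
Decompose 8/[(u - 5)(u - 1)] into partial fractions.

8/(u - 5)(u - 1) = P/(u - 5) + Q/(u - 1). P = 8/(5 - 1) = 2, Q = 8/(1 - 5) = -2
Result: 2/(u - 5) - 2/(u - 1)


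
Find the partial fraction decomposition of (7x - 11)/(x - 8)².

(7x - 11) = A(x - 8) + B. At x = 8: B = 7·8 - 11 = 45. Coeff of x: A = 7
Result: 7/(x - 8) + 45/(x - 8)²


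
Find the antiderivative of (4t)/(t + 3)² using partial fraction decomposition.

Decompose: α = 4, β = 4·(-3) + 0 = -12, so (4t)/(t + 3)² = 4/(t + 3) - 12/(t + 3)². Integrate: ∫ α/(t + 3) dt = 4 ln|(t + 3)|; ∫ β/(t + 3)² dt = 12/(t + 3). Sum: 4 ln|(t + 3)| + 12/(t + 3) + C


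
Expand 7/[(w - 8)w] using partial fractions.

7/(w - 8)w = α/(w - 8) + β/w. α = 7/(8 - 0) = 7/8, β = 7/(0 - 8) = -7/8
Result: (7/8)/(w - 8) - (7/8)/w


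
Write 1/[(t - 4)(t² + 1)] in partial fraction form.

Cover-up at t = 4: α = 1/(4² + 1) = 1/17. Then β = -α = -1/17, γ = -α·(0 + 4) = -4/17
Result: (1/17)/(t - 4) - ((1/17)t + 4/17)/(t² + 1)


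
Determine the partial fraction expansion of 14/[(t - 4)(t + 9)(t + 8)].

Using cover-up method: A = 7/78, B = 14/13, C = -7/6
Result: (7/78)/(t - 4) + (14/13)/(t + 9) - (7/6)/(t + 8)


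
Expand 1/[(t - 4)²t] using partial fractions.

Cover-up at t=0: γ = 1/(0 - 4)² = 1/16. Cover-up at t=4: β = 1/(4 - 0) = 1/4. Comparing t² coeff: α = -γ = -1/16
Result: (-1/16)/(t - 4) + (1/4)/(t - 4)² + (1/16)/t


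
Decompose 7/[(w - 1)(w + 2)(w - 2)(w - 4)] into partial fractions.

Using Heaviside cover-up: (7/9)/(w - 1) - (7/72)/(w + 2) - (7/8)/(w - 2) + (7/36)/(w - 4)


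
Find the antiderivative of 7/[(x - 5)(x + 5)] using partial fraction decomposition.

Decompose: 7/[(x - 5)(x + 5)] = (7/10)/(x - 5) - (7/10)/(x + 5). Integrate each term: (7/10) ln|(x - 5)| - (7/10) ln|(x + 5)| + C


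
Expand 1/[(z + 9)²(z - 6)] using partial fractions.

Cover-up at z=6: R = 1/(6 + 9)² = 1/225. Cover-up at z=-9: Q = 1/(-9 - 6) = -1/15. Comparing z² coeff: P = -R = -1/225
Result: (-1/225)/(z + 9) - (1/15)/(z + 9)² + (1/225)/(z - 6)


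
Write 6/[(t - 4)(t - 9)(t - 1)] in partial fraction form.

Using cover-up method: P = -2/5, Q = 3/20, R = 1/4
Result: (-2/5)/(t - 4) + (3/20)/(t - 9) + (1/4)/(t - 1)


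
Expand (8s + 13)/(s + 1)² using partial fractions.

(8s + 13) = P(s + 1) + Q. At s = -1: Q = 8·(-1) + 13 = 5. Coeff of s: P = 8
Result: 8/(s + 1) + 5/(s + 1)²


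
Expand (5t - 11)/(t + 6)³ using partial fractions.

(5t - 11) = P(t + 6)² + Q(t + 6) + R. At t = -6: R = 5·(-6) - 11 = -41. Coefficients: P = 0, Q = 5
Result: 5/(t + 6)² - 41/(t + 6)³


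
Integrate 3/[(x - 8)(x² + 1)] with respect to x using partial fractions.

Cover-up at x=8: P = 3/(8²+1) = 3/65. Coeff matching: Q = -3/65, R = -24/65. Decomposition: (3/65)/(x - 8) - ((3/65)x + 24/65)/(x² + 1). Integrate: linear → ln, quadratic → (1/2)ln + arctan: (3/65) ln|(x - 8)| - (3/130) ln(x² + 1) - (24/65) arctan(x) + C


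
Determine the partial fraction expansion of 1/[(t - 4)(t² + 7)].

Cover-up at t = 4: α = 1/(4² + 7) = 1/23. Then β = -α = -1/23, γ = -α·(0 + 4) = -4/23
Result: (1/23)/(t - 4) - ((1/23)t + 4/23)/(t² + 7)


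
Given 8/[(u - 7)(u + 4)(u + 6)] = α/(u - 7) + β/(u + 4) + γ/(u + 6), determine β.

Cover-up at u = -4: β = 8/[(-4 - 7)(-4 + 6)] = 8/[(-11)(2)] = -8/22 = -4/11


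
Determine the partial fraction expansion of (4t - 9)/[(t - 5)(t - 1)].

At t=5: P = (4·5 - 9)/(5 - 1) = 11/4. At t=1: Q = (4·1 - 9)/(1 - 5) = 5/4
Result: (11/4)/(t - 5) + (5/4)/(t - 1)


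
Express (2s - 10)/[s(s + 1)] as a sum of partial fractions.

At s=0: A = (2·0 - 10)/(0 + 1) = -10. At s=-1: B = (2·(-1) - 10)/(-1 - 0) = 12
Result: -10/s + 12/(s + 1)


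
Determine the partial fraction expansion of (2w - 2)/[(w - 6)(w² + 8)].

At w=6: α = (2·6 - 2)/(6² + 8) = 5/22. β = -α = -5/22, γ = 2 - 6·α = 7/11
Result: (5/22)/(w - 6) - ((5/22)w - 7/11)/(w² + 8)


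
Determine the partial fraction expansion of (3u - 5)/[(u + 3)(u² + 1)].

At u=-3: α = (3·(-3) - 5)/((-3)² + 1) = -7/5. β = -α = 7/5, γ = 3 - (-3)·α = -6/5
Result: (-7/5)/(u + 3) + ((7/5)u - 6/5)/(u² + 1)


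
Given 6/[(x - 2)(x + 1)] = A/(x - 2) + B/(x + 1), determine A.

Cover-up at x = 2: A = 6/(2 + 1) = 6/3 = 2


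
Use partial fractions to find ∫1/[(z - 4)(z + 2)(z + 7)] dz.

Cover-up: A = 1/66, B = -1/30, C = 1/55. Decomposition: (1/66)/(z - 4) - (1/30)/(z + 2) + (1/55)/(z + 7). Integrate each term: (1/66) ln|(z - 4)| - (1/30) ln|(z + 2)| + (1/55) ln|(z + 7)| + C


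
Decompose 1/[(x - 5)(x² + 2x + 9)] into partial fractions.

Cover-up at x = 5: α = 1/(5² + 2·5 + 9) = 1/44. Then β = -α = -1/44, γ = -α·(2 + 5) = -7/44
Result: (1/44)/(x - 5) - ((1/44)x + 7/44)/(x² + 2x + 9)


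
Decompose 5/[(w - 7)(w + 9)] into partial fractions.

5/(w - 7)(w + 9) = α/(w - 7) + β/(w + 9). α = 5/(7 + 9) = 5/16, β = 5/(-9 - 7) = -5/16
Result: (5/16)/(w - 7) - (5/16)/(w + 9)


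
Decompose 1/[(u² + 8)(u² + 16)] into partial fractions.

Coefficient matching gives P = R = 0, Q = 1/(16-8) = 1/8, S = -Q = -1/8
Result: (1/8)/(u² + 8) - (1/8)/(u² + 16)


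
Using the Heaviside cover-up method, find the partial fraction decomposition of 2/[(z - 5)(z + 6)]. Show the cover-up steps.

Cover (z - 5): set z=5, get α = 2/(5 + 6) = 2/11. Cover (z + 6): set z=-6, get β = 2/(-6 - 5) = -2/11.
Result: (2/11)/(z - 5) - (2/11)/(z + 6)


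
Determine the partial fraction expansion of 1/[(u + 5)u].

1/(u + 5)u = P/(u + 5) + Q/u. P = 1/(-5 - 0) = -1/5, Q = 1/(0 + 5) = 1/5
Result: (-1/5)/(u + 5) + (1/5)/u


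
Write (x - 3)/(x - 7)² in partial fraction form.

(x - 3) = α(x - 7) + β. At x = 7: β = 1·7 - 3 = 4. Coeff of x: α = 1
Result: 1/(x - 7) + 4/(x - 7)²


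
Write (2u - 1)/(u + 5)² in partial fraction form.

(2u - 1) = α(u + 5) + β. At u = -5: β = 2·(-5) - 1 = -11. Coeff of u: α = 2
Result: 2/(u + 5) - 11/(u + 5)²


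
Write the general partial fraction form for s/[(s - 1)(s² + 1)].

Linear + irreducible quadratic: P/(s - 1) + (Qs + R)/(s² + 1)


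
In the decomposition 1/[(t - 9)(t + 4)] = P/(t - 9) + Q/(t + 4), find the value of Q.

Cover-up at t = -4: Q = 1/(-4 - 9) = -1/13


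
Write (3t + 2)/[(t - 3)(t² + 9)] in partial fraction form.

At t=3: P = (3·3 + 2)/(3² + 9) = 11/18. Q = -P = -11/18, R = 3 - 3·P = 7/6
Result: (11/18)/(t - 3) - ((11/18)t - 7/6)/(t² + 9)


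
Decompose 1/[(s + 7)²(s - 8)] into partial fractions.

Cover-up at s=8: γ = 1/(8 + 7)² = 1/225. Cover-up at s=-7: β = 1/(-7 - 8) = -1/15. Comparing s² coeff: α = -γ = -1/225
Result: (-1/225)/(s + 7) - (1/15)/(s + 7)² + (1/225)/(s - 8)


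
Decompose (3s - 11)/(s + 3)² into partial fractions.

(3s - 11) = P(s + 3) + Q. At s = -3: Q = 3·(-3) - 11 = -20. Coeff of s: P = 3
Result: 3/(s + 3) - 20/(s + 3)²


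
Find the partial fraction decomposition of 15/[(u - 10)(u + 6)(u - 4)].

Using cover-up method: A = 5/32, B = 3/32, C = -1/4
Result: (5/32)/(u - 10) + (3/32)/(u + 6) - (1/4)/(u - 4)


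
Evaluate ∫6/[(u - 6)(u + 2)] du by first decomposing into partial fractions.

Decompose: 6/[(u - 6)(u + 2)] = (3/4)/(u - 6) - (3/4)/(u + 2). Integrate each term: (3/4) ln|(u - 6)| - (3/4) ln|(u + 2)| + C


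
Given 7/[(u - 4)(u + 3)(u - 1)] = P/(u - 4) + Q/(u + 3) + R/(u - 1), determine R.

Cover-up at u = 1: R = 7/[(1 - 4)(1 + 3)] = 7/[(-3)(4)] = -7/12


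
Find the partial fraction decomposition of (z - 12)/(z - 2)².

(z - 12) = α(z - 2) + β. At z = 2: β = 1·2 - 12 = -10. Coeff of z: α = 1
Result: 1/(z - 2) - 10/(z - 2)²


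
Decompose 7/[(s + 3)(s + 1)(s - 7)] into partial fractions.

Using cover-up method: α = 7/20, β = -7/16, γ = 7/80
Result: (7/20)/(s + 3) - (7/16)/(s + 1) + (7/80)/(s - 7)


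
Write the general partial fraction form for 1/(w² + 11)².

Repeated quadratic factor: (αw + β)/(w² + 11) + (γw + δ)/(w² + 11)²


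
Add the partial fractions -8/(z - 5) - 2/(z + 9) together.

Common denominator (z - 5)(z + 9). Numerator: -8(z + 9) - 2(z - 5) = (-8z - 72) - (2z - 10) = -10z - 62
Result: (-10z - 62)/[(z - 5)(z + 9)]


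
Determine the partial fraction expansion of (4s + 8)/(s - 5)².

(4s + 8) = P(s - 5) + Q. At s = 5: Q = 4·5 + 8 = 28. Coeff of s: P = 4
Result: 4/(s - 5) + 28/(s - 5)²


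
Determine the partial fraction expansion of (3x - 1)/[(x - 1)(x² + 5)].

At x=1: α = (3·1 - 1)/(1² + 5) = 1/3. β = -α = -1/3, γ = 3 - 1·α = 8/3
Result: (1/3)/(x - 1) - ((1/3)x - 8/3)/(x² + 5)


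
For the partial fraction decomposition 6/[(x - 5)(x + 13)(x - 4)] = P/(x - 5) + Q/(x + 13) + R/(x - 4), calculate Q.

Cover-up at x = -13: Q = 6/[(-13 - 5)(-13 - 4)] = 6/[(-18)(-17)] = 6/306 = 1/51


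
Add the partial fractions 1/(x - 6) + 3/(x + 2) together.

Common denominator (x - 6)(x + 2). Numerator: 1(x + 2) + 3(x - 6) = (x + 2) + (3x - 18) = 4x - 16
Result: (4x - 16)/[(x - 6)(x + 2)]


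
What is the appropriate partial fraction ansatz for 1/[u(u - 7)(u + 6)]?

Three distinct linear factors: P/u + Q/(u - 7) + R/(u + 6)


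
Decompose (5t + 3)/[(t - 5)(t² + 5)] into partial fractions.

At t=5: P = (5·5 + 3)/(5² + 5) = 14/15. Q = -P = -14/15, R = 5 - 5·P = 1/3
Result: (14/15)/(t - 5) - ((14/15)t - 1/3)/(t² + 5)


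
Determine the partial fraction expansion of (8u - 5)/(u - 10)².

(8u - 5) = A(u - 10) + B. At u = 10: B = 8·10 - 5 = 75. Coeff of u: A = 8
Result: 8/(u - 10) + 75/(u - 10)²


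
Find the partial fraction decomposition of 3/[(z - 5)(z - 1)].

3/(z - 5)(z - 1) = A/(z - 5) + B/(z - 1). A = 3/(5 - 1) = 3/4, B = 3/(1 - 5) = -3/4
Result: (3/4)/(z - 5) - (3/4)/(z - 1)


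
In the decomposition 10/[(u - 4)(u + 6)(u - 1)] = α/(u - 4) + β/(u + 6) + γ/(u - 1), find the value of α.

Cover-up at u = 4: α = 10/[(4 + 6)(4 - 1)] = 10/[(10)(3)] = 10/30 = 1/3


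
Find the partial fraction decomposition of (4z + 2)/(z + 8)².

(4z + 2) = α(z + 8) + β. At z = -8: β = 4·(-8) + 2 = -30. Coeff of z: α = 4
Result: 4/(z + 8) - 30/(z + 8)²


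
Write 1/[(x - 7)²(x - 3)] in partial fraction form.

Cover-up at x=3: C = 1/(3 - 7)² = 1/16. Cover-up at x=7: B = 1/(7 - 3) = 1/4. Comparing x² coeff: A = -C = -1/16
Result: (-1/16)/(x - 7) + (1/4)/(x - 7)² + (1/16)/(x - 3)


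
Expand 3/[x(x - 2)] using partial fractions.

3/x(x - 2) = P/x + Q/(x - 2). P = 3/(0 - 2) = -3/2, Q = 3/(2 - 0) = 3/2
Result: (-3/2)/x + (3/2)/(x - 2)


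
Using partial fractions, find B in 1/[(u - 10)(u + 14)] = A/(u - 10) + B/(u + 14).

Cover-up at u = -14: B = 1/(-14 - 10) = -1/24


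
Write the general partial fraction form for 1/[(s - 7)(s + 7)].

Distinct linear factors: P/(s - 7) + Q/(s + 7)


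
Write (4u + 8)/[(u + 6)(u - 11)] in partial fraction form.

At u=-6: α = (4·(-6) + 8)/(-6 - 11) = 16/17. At u=11: β = (4·11 + 8)/(11 + 6) = 52/17
Result: (16/17)/(u + 6) + (52/17)/(u - 11)


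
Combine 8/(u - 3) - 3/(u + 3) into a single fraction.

Common denominator (u - 3)(u + 3). Numerator: 8(u + 3) - 3(u - 3) = (8u + 24) - (3u - 9) = 5u + 33
Result: (5u + 33)/[(u - 3)(u + 3)]


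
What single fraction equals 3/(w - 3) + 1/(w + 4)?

Common denominator (w - 3)(w + 4). Numerator: 3(w + 4) + 1(w - 3) = (3w + 12) + (w - 3) = 4w + 9
Result: (4w + 9)/[(w - 3)(w + 4)]


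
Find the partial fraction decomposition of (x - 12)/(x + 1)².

(x - 12) = α(x + 1) + β. At x = -1: β = 1·(-1) - 12 = -13. Coeff of x: α = 1
Result: 1/(x + 1) - 13/(x + 1)²


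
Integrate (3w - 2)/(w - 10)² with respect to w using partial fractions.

Decompose: α = 3, β = 3·10 - 2 = 28, so (3w - 2)/(w - 10)² = 3/(w - 10) + 28/(w - 10)². Integrate: ∫ α/(w - 10) dw = 3 ln|(w - 10)|; ∫ β/(w - 10)² dw = -28/(w - 10). Sum: 3 ln|(w - 10)| - 28/(w - 10) + C


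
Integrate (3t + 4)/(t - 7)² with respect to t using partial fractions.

Decompose: P = 3, Q = 3·7 + 4 = 25, so (3t + 4)/(t - 7)² = 3/(t - 7) + 25/(t - 7)². Integrate: ∫ P/(t - 7) dt = 3 ln|(t - 7)|; ∫ Q/(t - 7)² dt = -25/(t - 7). Sum: 3 ln|(t - 7)| - 25/(t - 7) + C


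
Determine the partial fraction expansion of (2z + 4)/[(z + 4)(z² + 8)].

At z=-4: P = (2·(-4) + 4)/((-4)² + 8) = -1/6. Q = -P = 1/6, R = 2 - (-4)·P = 4/3
Result: (-1/6)/(z + 4) + ((1/6)z + 4/3)/(z² + 8)


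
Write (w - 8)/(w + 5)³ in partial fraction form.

(w - 8) = A(w + 5)² + B(w + 5) + C. At w = -5: C = 1·(-5) - 8 = -13. Coefficients: A = 0, B = 1
Result: 1/(w + 5)² - 13/(w + 5)³


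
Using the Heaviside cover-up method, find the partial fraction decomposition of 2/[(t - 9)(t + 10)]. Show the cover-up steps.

Cover (t - 9): set t=9, get P = 2/(9 + 10) = 2/19. Cover (t + 10): set t=-10, get Q = 2/(-10 - 9) = -2/19.
Result: (2/19)/(t - 9) - (2/19)/(t + 10)


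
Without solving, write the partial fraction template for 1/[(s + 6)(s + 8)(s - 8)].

Three distinct linear factors: α/(s + 6) + β/(s + 8) + γ/(s - 8)


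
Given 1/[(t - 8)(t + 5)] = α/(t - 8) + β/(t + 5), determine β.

Cover-up at t = -5: β = 1/(-5 - 8) = -1/13


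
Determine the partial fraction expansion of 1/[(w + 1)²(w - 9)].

Cover-up at w=9: γ = 1/(9 + 1)² = 1/100. Cover-up at w=-1: β = 1/(-1 - 9) = -1/10. Comparing w² coeff: α = -γ = -1/100
Result: (-1/100)/(w + 1) - (1/10)/(w + 1)² + (1/100)/(w - 9)


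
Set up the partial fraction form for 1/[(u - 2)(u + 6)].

Distinct linear factors: P/(u - 2) + Q/(u + 6)


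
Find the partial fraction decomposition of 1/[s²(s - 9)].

Cover-up at s=9: C = 1/(9 - 0)² = 1/81. Cover-up at s=0: B = 1/(0 - 9) = -1/9. Comparing s² coeff: A = -C = -1/81
Result: (-1/81)/s - (1/9)/s² + (1/81)/(s - 9)


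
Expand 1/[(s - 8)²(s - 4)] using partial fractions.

Cover-up at s=4: R = 1/(4 - 8)² = 1/16. Cover-up at s=8: Q = 1/(8 - 4) = 1/4. Comparing s² coeff: P = -R = -1/16
Result: (-1/16)/(s - 8) + (1/4)/(s - 8)² + (1/16)/(s - 4)


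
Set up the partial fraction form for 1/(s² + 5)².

Repeated quadratic factor: (Ps + Q)/(s² + 5) + (Rs + S)/(s² + 5)²


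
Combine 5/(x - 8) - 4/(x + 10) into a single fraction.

Common denominator (x - 8)(x + 10). Numerator: 5(x + 10) - 4(x - 8) = (5x + 50) - (4x - 32) = x + 82
Result: (x + 82)/[(x - 8)(x + 10)]


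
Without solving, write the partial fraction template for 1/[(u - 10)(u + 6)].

Distinct linear factors: α/(u - 10) + β/(u + 6)


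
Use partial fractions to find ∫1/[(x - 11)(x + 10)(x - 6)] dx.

Cover-up: P = 1/105, Q = 1/336, R = -1/80. Decomposition: (1/105)/(x - 11) + (1/336)/(x + 10) - (1/80)/(x - 6). Integrate each term: (1/105) ln|(x - 11)| + (1/336) ln|(x + 10)| - (1/80) ln|(x - 6)| + C


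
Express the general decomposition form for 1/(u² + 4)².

Repeated quadratic factor: (Au + B)/(u² + 4) + (Cu + D)/(u² + 4)²


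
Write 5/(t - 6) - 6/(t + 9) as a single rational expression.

Common denominator (t - 6)(t + 9). Numerator: 5(t + 9) - 6(t - 6) = (5t + 45) - (6t - 36) = -t + 81
Result: (-t + 81)/[(t - 6)(t + 9)]


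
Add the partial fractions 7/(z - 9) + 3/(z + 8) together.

Common denominator (z - 9)(z + 8). Numerator: 7(z + 8) + 3(z - 9) = (7z + 56) + (3z - 27) = 10z + 29
Result: (10z + 29)/[(z - 9)(z + 8)]


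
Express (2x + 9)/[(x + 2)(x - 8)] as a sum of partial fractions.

At x=-2: A = (2·(-2) + 9)/(-2 - 8) = -1/2. At x=8: B = (2·8 + 9)/(8 + 2) = 5/2
Result: (-1/2)/(x + 2) + (5/2)/(x - 8)


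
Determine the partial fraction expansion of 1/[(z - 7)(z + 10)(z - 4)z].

Using Heaviside cover-up: (1/357)/(z - 7) - (1/2380)/(z + 10) - (1/168)/(z - 4) + (1/280)/z


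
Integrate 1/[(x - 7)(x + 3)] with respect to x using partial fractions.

Decompose: 1/[(x - 7)(x + 3)] = (1/10)/(x - 7) - (1/10)/(x + 3). Integrate each term: (1/10) ln|(x - 7)| - (1/10) ln|(x + 3)| + C


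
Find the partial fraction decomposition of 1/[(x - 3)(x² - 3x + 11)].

Cover-up at x = 3: A = 1/(3² - 3·3 + 11) = 1/11. Then B = -A = -1/11, C = -A·(-3 + 3) = 0
Result: (1/11)/(x - 3) - ((1/11)x)/(x² - 3x + 11)


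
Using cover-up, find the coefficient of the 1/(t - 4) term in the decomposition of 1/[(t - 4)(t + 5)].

Cover (t - 4), set t=4: 1/((t + 5) at t=4) = 1/(9) = 1/9


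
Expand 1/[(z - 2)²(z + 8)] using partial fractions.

Cover-up at z=-8: C = 1/(-8 - 2)² = 1/100. Cover-up at z=2: B = 1/(2 + 8) = 1/10. Comparing z² coeff: A = -C = -1/100
Result: (-1/100)/(z - 2) + (1/10)/(z - 2)² + (1/100)/(z + 8)


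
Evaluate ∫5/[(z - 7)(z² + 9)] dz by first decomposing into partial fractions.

Cover-up at z=7: α = 5/(7²+9) = 5/58. Coeff matching: β = -5/58, γ = -35/58. Decomposition: (5/58)/(z - 7) - ((5/58)z + 35/58)/(z² + 9). Integrate: linear → ln, quadratic → (1/2)ln + arctan: (5/58) ln|(z - 7)| - (5/116) ln(z² + 9) - (35/174) arctan(z/3) + C


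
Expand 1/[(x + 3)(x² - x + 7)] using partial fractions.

Cover-up at x = -3: α = 1/((-3)² - 1·(-3) + 7) = 1/19. Then β = -α = -1/19, γ = -α·(-1 - 3) = 4/19
Result: (1/19)/(x + 3) - ((1/19)x - 4/19)/(x² - x + 7)


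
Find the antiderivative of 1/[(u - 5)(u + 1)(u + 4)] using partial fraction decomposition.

Cover-up: A = 1/54, B = -1/18, C = 1/27. Decomposition: (1/54)/(u - 5) - (1/18)/(u + 1) + (1/27)/(u + 4). Integrate each term: (1/54) ln|(u - 5)| - (1/18) ln|(u + 1)| + (1/27) ln|(u + 4)| + C


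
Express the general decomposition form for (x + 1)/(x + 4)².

Repeated linear factor: P/(x + 4) + Q/(x + 4)²


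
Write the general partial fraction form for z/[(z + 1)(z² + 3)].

Linear + irreducible quadratic: α/(z + 1) + (βz + γ)/(z² + 3)


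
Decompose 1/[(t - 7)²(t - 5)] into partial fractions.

Cover-up at t=5: R = 1/(5 - 7)² = 1/4. Cover-up at t=7: Q = 1/(7 - 5) = 1/2. Comparing t² coeff: P = -R = -1/4
Result: (-1/4)/(t - 7) + (1/2)/(t - 7)² + (1/4)/(t - 5)


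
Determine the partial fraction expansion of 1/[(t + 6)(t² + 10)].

Cover-up at t = -6: P = 1/((-6)² + 10) = 1/46. Then Q = -P = -1/46, R = -P·(0 - 6) = 3/23
Result: (1/46)/(t + 6) - ((1/46)t - 3/23)/(t² + 10)


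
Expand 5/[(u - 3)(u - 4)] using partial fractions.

5/(u - 3)(u - 4) = α/(u - 3) + β/(u - 4). α = 5/(3 - 4) = -5, β = 5/(4 - 3) = 5
Result: -5/(u - 3) + 5/(u - 4)


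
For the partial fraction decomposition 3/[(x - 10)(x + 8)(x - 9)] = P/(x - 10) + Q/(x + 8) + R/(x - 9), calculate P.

Cover-up at x = 10: P = 3/[(10 + 8)(10 - 9)] = 3/[(18)(1)] = 3/18 = 1/6


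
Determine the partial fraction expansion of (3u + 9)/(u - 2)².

(3u + 9) = A(u - 2) + B. At u = 2: B = 3·2 + 9 = 15. Coeff of u: A = 3
Result: 3/(u - 2) + 15/(u - 2)²


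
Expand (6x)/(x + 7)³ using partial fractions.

(6x) = A(x + 7)² + B(x + 7) + C. At x = -7: C = 6·(-7) + 0 = -42. Coefficients: A = 0, B = 6
Result: 6/(x + 7)² - 42/(x + 7)³


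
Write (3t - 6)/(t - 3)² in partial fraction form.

(3t - 6) = P(t - 3) + Q. At t = 3: Q = 3·3 - 6 = 3. Coeff of t: P = 3
Result: 3/(t - 3) + 3/(t - 3)²


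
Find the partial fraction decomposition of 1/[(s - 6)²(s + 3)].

Cover-up at s=-3: C = 1/(-3 - 6)² = 1/81. Cover-up at s=6: B = 1/(6 + 3) = 1/9. Comparing s² coeff: A = -C = -1/81
Result: (-1/81)/(s - 6) + (1/9)/(s - 6)² + (1/81)/(s + 3)


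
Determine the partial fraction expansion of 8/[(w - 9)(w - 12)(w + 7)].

Using cover-up method: α = -1/6, β = 8/57, γ = 1/38
Result: (-1/6)/(w - 9) + (8/57)/(w - 12) + (1/38)/(w + 7)


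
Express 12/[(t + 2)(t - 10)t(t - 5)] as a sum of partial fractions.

Using Heaviside cover-up: (-1/14)/(t + 2) + (1/50)/(t - 10) + (3/25)/t - (12/175)/(t - 5)


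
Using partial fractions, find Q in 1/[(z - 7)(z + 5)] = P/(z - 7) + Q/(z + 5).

Cover-up at z = -5: Q = 1/(-5 - 7) = -1/12


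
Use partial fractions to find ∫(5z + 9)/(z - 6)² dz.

Decompose: P = 5, Q = 5·6 + 9 = 39, so (5z + 9)/(z - 6)² = 5/(z - 6) + 39/(z - 6)². Integrate: ∫ P/(z - 6) dz = 5 ln|(z - 6)|; ∫ Q/(z - 6)² dz = -39/(z - 6). Sum: 5 ln|(z - 6)| - 39/(z - 6) + C


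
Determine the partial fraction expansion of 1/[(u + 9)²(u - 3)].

Cover-up at u=3: γ = 1/(3 + 9)² = 1/144. Cover-up at u=-9: β = 1/(-9 - 3) = -1/12. Comparing u² coeff: α = -γ = -1/144
Result: (-1/144)/(u + 9) - (1/12)/(u + 9)² + (1/144)/(u - 3)


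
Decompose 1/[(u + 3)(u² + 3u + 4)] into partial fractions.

Cover-up at u = -3: P = 1/((-3)² + 3·(-3) + 4) = 1/4. Then Q = -P = -1/4, R = -P·(3 - 3) = 0
Result: (1/4)/(u + 3) - ((1/4)u)/(u² + 3u + 4)


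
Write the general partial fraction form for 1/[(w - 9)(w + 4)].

Distinct linear factors: α/(w - 9) + β/(w + 4)


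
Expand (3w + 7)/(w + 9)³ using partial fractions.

(3w + 7) = α(w + 9)² + β(w + 9) + γ. At w = -9: γ = 3·(-9) + 7 = -20. Coefficients: α = 0, β = 3
Result: 3/(w + 9)² - 20/(w + 9)³


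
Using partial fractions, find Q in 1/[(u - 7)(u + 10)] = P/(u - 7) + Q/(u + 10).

Cover-up at u = -10: Q = 1/(-10 - 7) = -1/17


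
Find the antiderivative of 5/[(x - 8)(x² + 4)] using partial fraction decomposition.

Cover-up at x=8: A = 5/(8²+4) = 5/68. Coeff matching: B = -5/68, C = -10/17. Decomposition: (5/68)/(x - 8) - ((5/68)x + 10/17)/(x² + 4). Integrate: linear → ln, quadratic → (1/2)ln + arctan: (5/68) ln|(x - 8)| - (5/136) ln(x² + 4) - (5/17) arctan(x/2) + C


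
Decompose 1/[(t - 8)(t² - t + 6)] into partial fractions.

Cover-up at t = 8: A = 1/(8² - 1·8 + 6) = 1/62. Then B = -A = -1/62, C = -A·(-1 + 8) = -7/62
Result: (1/62)/(t - 8) - ((1/62)t + 7/62)/(t² - t + 6)


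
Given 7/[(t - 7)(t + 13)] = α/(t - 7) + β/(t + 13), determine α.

Cover-up at t = 7: α = 7/(7 + 13) = 7/20


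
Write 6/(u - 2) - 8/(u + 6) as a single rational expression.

Common denominator (u - 2)(u + 6). Numerator: 6(u + 6) - 8(u - 2) = (6u + 36) - (8u - 16) = -2u + 52
Result: (-2u + 52)/[(u - 2)(u + 6)]


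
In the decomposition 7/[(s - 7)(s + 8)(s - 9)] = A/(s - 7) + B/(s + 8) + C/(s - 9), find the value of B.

Cover-up at s = -8: B = 7/[(-8 - 7)(-8 - 9)] = 7/[(-15)(-17)] = 7/255


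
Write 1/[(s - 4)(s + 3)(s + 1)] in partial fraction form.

Using cover-up method: P = 1/35, Q = 1/14, R = -1/10
Result: (1/35)/(s - 4) + (1/14)/(s + 3) - (1/10)/(s + 1)


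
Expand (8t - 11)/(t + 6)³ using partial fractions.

(8t - 11) = α(t + 6)² + β(t + 6) + γ. At t = -6: γ = 8·(-6) - 11 = -59. Coefficients: α = 0, β = 8
Result: 8/(t + 6)² - 59/(t + 6)³


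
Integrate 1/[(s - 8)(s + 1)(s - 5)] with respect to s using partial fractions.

Cover-up: P = 1/27, Q = 1/54, R = -1/18. Decomposition: (1/27)/(s - 8) + (1/54)/(s + 1) - (1/18)/(s - 5). Integrate each term: (1/27) ln|(s - 8)| + (1/54) ln|(s + 1)| - (1/18) ln|(s - 5)| + C


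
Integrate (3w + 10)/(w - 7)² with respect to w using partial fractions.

Decompose: P = 3, Q = 3·7 + 10 = 31, so (3w + 10)/(w - 7)² = 3/(w - 7) + 31/(w - 7)². Integrate: ∫ P/(w - 7) dw = 3 ln|(w - 7)|; ∫ Q/(w - 7)² dw = -31/(w - 7). Sum: 3 ln|(w - 7)| - 31/(w - 7) + C


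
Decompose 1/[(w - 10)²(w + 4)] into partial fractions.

Cover-up at w=-4: R = 1/(-4 - 10)² = 1/196. Cover-up at w=10: Q = 1/(10 + 4) = 1/14. Comparing w² coeff: P = -R = -1/196
Result: (-1/196)/(w - 10) + (1/14)/(w - 10)² + (1/196)/(w + 4)


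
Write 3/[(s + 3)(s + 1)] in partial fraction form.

3/(s + 3)(s + 1) = α/(s + 3) + β/(s + 1). α = 3/(-3 + 1) = -3/2, β = 3/(-1 + 3) = 3/2
Result: (-3/2)/(s + 3) + (3/2)/(s + 1)


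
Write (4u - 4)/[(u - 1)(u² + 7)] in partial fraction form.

At u=1: α = (4·1 - 4)/(1² + 7) = 0. β = -α = 0, γ = 4 - 1·α = 4
Result: (4)/(u² + 7)


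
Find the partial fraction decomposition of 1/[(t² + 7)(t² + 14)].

Coefficient matching gives α = γ = 0, β = 1/(14-7) = 1/7, δ = -β = -1/7
Result: (1/7)/(t² + 7) - (1/7)/(t² + 14)


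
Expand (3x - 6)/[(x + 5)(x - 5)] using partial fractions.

At x=-5: P = (3·(-5) - 6)/(-5 - 5) = 21/10. At x=5: Q = (3·5 - 6)/(5 + 5) = 9/10
Result: (21/10)/(x + 5) + (9/10)/(x - 5)


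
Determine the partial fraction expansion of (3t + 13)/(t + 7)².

(3t + 13) = α(t + 7) + β. At t = -7: β = 3·(-7) + 13 = -8. Coeff of t: α = 3
Result: 3/(t + 7) - 8/(t + 7)²


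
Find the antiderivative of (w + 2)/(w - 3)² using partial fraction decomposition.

Decompose: P = 1, Q = 1·3 + 2 = 5, so (w + 2)/(w - 3)² = 1/(w - 3) + 5/(w - 3)². Integrate: ∫ P/(w - 3) dw = ln|(w - 3)|; ∫ Q/(w - 3)² dw = -5/(w - 3). Sum: ln|(w - 3)| - 5/(w - 3) + C


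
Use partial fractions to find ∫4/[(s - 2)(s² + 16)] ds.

Cover-up at s=2: P = 4/(2²+16) = 1/5. Coeff matching: Q = -1/5, R = -2/5. Decomposition: (1/5)/(s - 2) - ((1/5)s + 2/5)/(s² + 16). Integrate: linear → ln, quadratic → (1/2)ln + arctan: (1/5) ln|(s - 2)| - (1/10) ln(s² + 16) - (1/10) arctan(s/4) + C


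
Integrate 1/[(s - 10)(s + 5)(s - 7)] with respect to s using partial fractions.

Cover-up: α = 1/45, β = 1/180, γ = -1/36. Decomposition: (1/45)/(s - 10) + (1/180)/(s + 5) - (1/36)/(s - 7). Integrate each term: (1/45) ln|(s - 10)| + (1/180) ln|(s + 5)| - (1/36) ln|(s - 7)| + C


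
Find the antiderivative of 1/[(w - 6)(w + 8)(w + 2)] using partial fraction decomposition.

Cover-up: α = 1/112, β = 1/84, γ = -1/48. Decomposition: (1/112)/(w - 6) + (1/84)/(w + 8) - (1/48)/(w + 2). Integrate each term: (1/112) ln|(w - 6)| + (1/84) ln|(w + 8)| - (1/48) ln|(w + 2)| + C


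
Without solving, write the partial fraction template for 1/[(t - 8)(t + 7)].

Distinct linear factors: α/(t - 8) + β/(t + 7)


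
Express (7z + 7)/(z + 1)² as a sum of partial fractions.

(7z + 7) = α(z + 1) + β. At z = -1: β = 7·(-1) + 7 = 0. Coeff of z: α = 7
Result: 7/(z + 1)


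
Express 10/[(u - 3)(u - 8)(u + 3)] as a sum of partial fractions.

Using cover-up method: P = -1/3, Q = 2/11, R = 5/33
Result: (-1/3)/(u - 3) + (2/11)/(u - 8) + (5/33)/(u + 3)


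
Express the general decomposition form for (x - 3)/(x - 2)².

Repeated linear factor: A/(x - 2) + B/(x - 2)²


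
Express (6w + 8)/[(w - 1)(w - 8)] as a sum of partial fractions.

At w=1: α = (6·1 + 8)/(1 - 8) = -2. At w=8: β = (6·8 + 8)/(8 - 1) = 8
Result: -2/(w - 1) + 8/(w - 8)


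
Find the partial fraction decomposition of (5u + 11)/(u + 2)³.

(5u + 11) = α(u + 2)² + β(u + 2) + γ. At u = -2: γ = 5·(-2) + 11 = 1. Coefficients: α = 0, β = 5
Result: 5/(u + 2)² + 1/(u + 2)³


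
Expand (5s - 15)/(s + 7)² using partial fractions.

(5s - 15) = A(s + 7) + B. At s = -7: B = 5·(-7) - 15 = -50. Coeff of s: A = 5
Result: 5/(s + 7) - 50/(s + 7)²


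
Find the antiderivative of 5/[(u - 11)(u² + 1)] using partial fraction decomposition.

Cover-up at u=11: α = 5/(11²+1) = 5/122. Coeff matching: β = -5/122, γ = -55/122. Decomposition: (5/122)/(u - 11) - ((5/122)u + 55/122)/(u² + 1). Integrate: linear → ln, quadratic → (1/2)ln + arctan: (5/122) ln|(u - 11)| - (5/244) ln(u² + 1) - (55/122) arctan(u) + C


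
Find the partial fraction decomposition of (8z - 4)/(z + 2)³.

(8z - 4) = A(z + 2)² + B(z + 2) + C. At z = -2: C = 8·(-2) - 4 = -20. Coefficients: A = 0, B = 8
Result: 8/(z + 2)² - 20/(z + 2)³


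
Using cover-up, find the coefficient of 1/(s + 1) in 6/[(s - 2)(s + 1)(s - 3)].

Cover (s + 1), set s=-1: 6/[(-1 - 2)(-1 - 3)] = 1/2


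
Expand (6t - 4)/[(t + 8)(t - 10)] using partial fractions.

At t=-8: A = (6·(-8) - 4)/(-8 - 10) = 26/9. At t=10: B = (6·10 - 4)/(10 + 8) = 28/9
Result: (26/9)/(t + 8) + (28/9)/(t - 10)


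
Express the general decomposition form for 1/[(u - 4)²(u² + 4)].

Repeated linear + quadratic: α/(u - 4) + β/(u - 4)² + (γu + δ)/(u² + 4)


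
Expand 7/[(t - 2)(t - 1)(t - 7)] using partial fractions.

Using cover-up method: α = -7/5, β = 7/6, γ = 7/30
Result: (-7/5)/(t - 2) + (7/6)/(t - 1) + (7/30)/(t - 7)


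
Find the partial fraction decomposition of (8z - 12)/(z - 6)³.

(8z - 12) = A(z - 6)² + B(z - 6) + C. At z = 6: C = 8·6 - 12 = 36. Coefficients: A = 0, B = 8
Result: 8/(z - 6)² + 36/(z - 6)³


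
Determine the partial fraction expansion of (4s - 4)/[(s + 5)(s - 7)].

At s=-5: P = (4·(-5) - 4)/(-5 - 7) = 2. At s=7: Q = (4·7 - 4)/(7 + 5) = 2
Result: 2/(s + 5) + 2/(s - 7)


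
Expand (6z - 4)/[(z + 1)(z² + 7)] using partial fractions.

At z=-1: α = (6·(-1) - 4)/((-1)² + 7) = -5/4. β = -α = 5/4, γ = 6 - (-1)·α = 19/4
Result: (-5/4)/(z + 1) + ((5/4)z + 19/4)/(z² + 7)


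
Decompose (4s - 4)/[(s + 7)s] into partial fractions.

At s=-7: A = (4·(-7) - 4)/(-7 - 0) = 32/7. At s=0: B = (4·0 - 4)/(0 + 7) = -4/7
Result: (32/7)/(s + 7) - (4/7)/s


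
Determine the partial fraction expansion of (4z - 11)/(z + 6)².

(4z - 11) = A(z + 6) + B. At z = -6: B = 4·(-6) - 11 = -35. Coeff of z: A = 4
Result: 4/(z + 6) - 35/(z + 6)²


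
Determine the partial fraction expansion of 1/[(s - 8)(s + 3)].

1/(s - 8)(s + 3) = A/(s - 8) + B/(s + 3). A = 1/(8 + 3) = 1/11, B = 1/(-3 - 8) = -1/11
Result: (1/11)/(s - 8) - (1/11)/(s + 3)


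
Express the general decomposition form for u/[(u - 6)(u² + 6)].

Linear + irreducible quadratic: P/(u - 6) + (Qu + R)/(u² + 6)


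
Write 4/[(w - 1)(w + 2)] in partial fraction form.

4/(w - 1)(w + 2) = α/(w - 1) + β/(w + 2). α = 4/(1 + 2) = 4/3, β = 4/(-2 - 1) = -4/3
Result: (4/3)/(w - 1) - (4/3)/(w + 2)


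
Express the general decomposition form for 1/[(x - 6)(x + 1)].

Distinct linear factors: A/(x - 6) + B/(x + 1)


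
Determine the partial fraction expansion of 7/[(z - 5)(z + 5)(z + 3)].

Using cover-up method: A = 7/80, B = 7/20, C = -7/16
Result: (7/80)/(z - 5) + (7/20)/(z + 5) - (7/16)/(z + 3)


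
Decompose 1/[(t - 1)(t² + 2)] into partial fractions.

Cover-up at t = 1: α = 1/(1² + 2) = 1/3. Then β = -α = -1/3, γ = -α·(0 + 1) = -1/3
Result: (1/3)/(t - 1) - ((1/3)t + 1/3)/(t² + 2)


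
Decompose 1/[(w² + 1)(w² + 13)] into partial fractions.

Coefficient matching gives A = C = 0, B = 1/(13-1) = 1/12, D = -B = -1/12
Result: (1/12)/(w² + 1) - (1/12)/(w² + 13)


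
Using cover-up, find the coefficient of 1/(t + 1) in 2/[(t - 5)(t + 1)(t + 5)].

Cover (t + 1), set t=-1: 2/[(-1 - 5)(-1 + 5)] = -1/12


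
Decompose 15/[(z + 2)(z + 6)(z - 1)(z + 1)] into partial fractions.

Using Heaviside cover-up: (5/4)/(z + 2) - (3/28)/(z + 6) + (5/14)/(z - 1) - (3/2)/(z + 1)


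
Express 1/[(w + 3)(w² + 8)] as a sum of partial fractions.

Cover-up at w = -3: P = 1/((-3)² + 8) = 1/17. Then Q = -P = -1/17, R = -P·(0 - 3) = 3/17
Result: (1/17)/(w + 3) - ((1/17)w - 3/17)/(w² + 8)


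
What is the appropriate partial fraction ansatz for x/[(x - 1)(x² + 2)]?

Linear + irreducible quadratic: A/(x - 1) + (Bx + C)/(x² + 2)


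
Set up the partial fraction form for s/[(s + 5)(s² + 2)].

Linear + irreducible quadratic: P/(s + 5) + (Qs + R)/(s² + 2)


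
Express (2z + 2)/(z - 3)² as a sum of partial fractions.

(2z + 2) = A(z - 3) + B. At z = 3: B = 2·3 + 2 = 8. Coeff of z: A = 2
Result: 2/(z - 3) + 8/(z - 3)²


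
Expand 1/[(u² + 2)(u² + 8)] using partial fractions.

Coefficient matching gives A = C = 0, B = 1/(8-2) = 1/6, D = -B = -1/6
Result: (1/6)/(u² + 2) - (1/6)/(u² + 8)


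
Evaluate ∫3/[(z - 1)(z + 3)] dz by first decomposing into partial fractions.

Decompose: 3/[(z - 1)(z + 3)] = (3/4)/(z - 1) - (3/4)/(z + 3). Integrate each term: (3/4) ln|(z - 1)| - (3/4) ln|(z + 3)| + C


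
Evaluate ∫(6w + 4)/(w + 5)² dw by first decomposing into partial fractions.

Decompose: P = 6, Q = 6·(-5) + 4 = -26, so (6w + 4)/(w + 5)² = 6/(w + 5) - 26/(w + 5)². Integrate: ∫ P/(w + 5) dw = 6 ln|(w + 5)|; ∫ Q/(w + 5)² dw = 26/(w + 5). Sum: 6 ln|(w + 5)| + 26/(w + 5) + C


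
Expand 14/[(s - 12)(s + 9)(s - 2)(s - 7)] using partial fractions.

Using Heaviside cover-up: (1/75)/(s - 12) - (1/264)/(s + 9) + (7/275)/(s - 2) - (7/200)/(s - 7)


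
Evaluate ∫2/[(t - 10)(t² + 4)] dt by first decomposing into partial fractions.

Cover-up at t=10: P = 2/(10²+4) = 1/52. Coeff matching: Q = -1/52, R = -5/26. Decomposition: (1/52)/(t - 10) - ((1/52)t + 5/26)/(t² + 4). Integrate: linear → ln, quadratic → (1/2)ln + arctan: (1/52) ln|(t - 10)| - (1/104) ln(t² + 4) - (5/52) arctan(t/2) + C


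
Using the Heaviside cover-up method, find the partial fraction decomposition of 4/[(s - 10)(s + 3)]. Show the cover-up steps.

Cover (s - 10): set s=10, get P = 4/(10 + 3) = 4/13. Cover (s + 3): set s=-3, get Q = 4/(-3 - 10) = -4/13.
Result: (4/13)/(s - 10) - (4/13)/(s + 3)


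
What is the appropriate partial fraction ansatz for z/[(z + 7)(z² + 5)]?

Linear + irreducible quadratic: A/(z + 7) + (Bz + C)/(z² + 5)


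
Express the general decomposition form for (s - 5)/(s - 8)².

Repeated linear factor: A/(s - 8) + B/(s - 8)²


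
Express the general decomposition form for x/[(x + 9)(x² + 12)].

Linear + irreducible quadratic: P/(x + 9) + (Qx + R)/(x² + 12)


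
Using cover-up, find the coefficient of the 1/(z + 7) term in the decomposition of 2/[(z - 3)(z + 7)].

Cover (z + 7), set z=-7: 2/((z - 3) at z=-7) = 2/(-10) = -1/5


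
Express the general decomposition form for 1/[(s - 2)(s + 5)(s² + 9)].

Two linear + quadratic: α/(s - 2) + β/(s + 5) + (γs + δ)/(s² + 9)
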